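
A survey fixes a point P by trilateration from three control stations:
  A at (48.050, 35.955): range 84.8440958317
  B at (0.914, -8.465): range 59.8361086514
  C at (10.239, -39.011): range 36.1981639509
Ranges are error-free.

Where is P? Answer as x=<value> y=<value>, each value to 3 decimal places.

eq1: (x − 48.050)² + (y − 35.955)² = 84.8440958317²
eq2: (x − 0.914)² + (y + 8.465)² = 59.8361086514²
eq3: (x − 10.239)² + (y + 39.011)² = 36.1981639509²
eq2−eq3, eq2−eq1 (x²,y² cancel):
  18.650·x − 61.092·y = 3824.256446
  94.272·x + 88.840·y = -89.087795
det = 18.650·88.840 − -61.092·94.272 = 7416.131024
x = (3824.256446·88.840 − -61.092·-89.087795) / 7416.131024 = 45.078005
y = (18.650·-89.087795 − 3824.256446·94.272) / 7416.131024 = -48.837027

x=45.078 y=-48.837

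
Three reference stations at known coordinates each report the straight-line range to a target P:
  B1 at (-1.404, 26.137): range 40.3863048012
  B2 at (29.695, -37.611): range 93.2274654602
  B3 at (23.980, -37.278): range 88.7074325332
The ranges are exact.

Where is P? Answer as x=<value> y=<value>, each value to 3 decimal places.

x=-41.620 y=22.435

eq1: (x + 1.404)² + (y − 26.137)² = 40.3863048012²
eq2: (x − 29.695)² + (y + 37.611)² = 93.2274654602²
eq3: (x − 23.980)² + (y + 37.278)² = 88.7074325332²
eq1−eq2, eq1−eq3 (x²,y² cancel):
  62.198·x − 127.496·y = -5449.040340
  50.768·x − 126.830·y = -4958.379272
det = 62.198·-126.830 − -127.496·50.768 = -1415.855412
x = (-5449.040340·-126.830 − -127.496·-4958.379272) / -1415.855412 = -41.620255
y = (62.198·-4958.379272 − -5449.040340·50.768) / -1415.855412 = 22.434772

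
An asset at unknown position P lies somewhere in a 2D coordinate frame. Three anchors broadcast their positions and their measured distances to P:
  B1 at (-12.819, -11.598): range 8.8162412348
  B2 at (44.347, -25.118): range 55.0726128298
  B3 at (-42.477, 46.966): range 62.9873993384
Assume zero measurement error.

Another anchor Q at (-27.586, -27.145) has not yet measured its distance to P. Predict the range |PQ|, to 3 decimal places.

eq1: (x + 12.819)² + (y + 11.598)² = 8.8162412348²
eq2: (x − 44.347)² + (y + 25.118)² = 55.0726128298²
eq3: (x + 42.477)² + (y − 46.966)² = 62.9873993384²
eq3−eq1, eq3−eq2 (x²,y² cancel):
  59.316·x − 117.128·y = 178.426046
  173.648·x − 144.168·y = -478.110560
det = 59.316·-144.168 − -117.128·173.648 = 11787.573856
x = (178.426046·-144.168 − -117.128·-478.110560) / 11787.573856 = -6.933018
y = (59.316·-478.110560 − 178.426046·173.648) / 11787.573856 = -5.034364
|P − Q| = √((-6.933018 − -27.586)² + (-5.034364 − -27.145)²) = 30.256006

30.256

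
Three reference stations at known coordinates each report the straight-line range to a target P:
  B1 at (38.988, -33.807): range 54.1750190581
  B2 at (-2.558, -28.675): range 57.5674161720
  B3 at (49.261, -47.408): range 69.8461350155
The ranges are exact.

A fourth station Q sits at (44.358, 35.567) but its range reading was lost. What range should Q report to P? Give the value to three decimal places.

22.239

eq1: (x − 38.988)² + (y + 33.807)² = 54.1750190581²
eq2: (x + 2.558)² + (y + 28.675)² = 57.5674161720²
eq3: (x − 49.261)² + (y + 47.408)² = 69.8461350155²
eq3−eq1, eq3−eq2 (x²,y² cancel):
  -20.546·x + 27.202·y = -67.637305
  -103.638·x + 37.466·y = -2280.890424
det = -20.546·37.466 − 27.202·-103.638 = 2049.384440
x = (-67.637305·37.466 − 27.202·-2280.890424) / 2049.384440 = 29.038320
y = (-20.546·-2280.890424 − -67.637305·-103.638) / 2049.384440 = 19.446512
|P − Q| = √((29.038320 − 44.358)² + (19.446512 − 35.567)²) = 22.238766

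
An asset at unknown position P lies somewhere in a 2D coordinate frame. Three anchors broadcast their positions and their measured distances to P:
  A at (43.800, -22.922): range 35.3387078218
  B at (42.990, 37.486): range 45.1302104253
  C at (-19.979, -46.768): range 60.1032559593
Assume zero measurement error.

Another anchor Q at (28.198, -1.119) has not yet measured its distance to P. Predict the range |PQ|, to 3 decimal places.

11.046

eq1: (x − 43.800)² + (y + 22.922)² = 35.3387078218²
eq2: (x − 42.990)² + (y − 37.486)² = 45.1302104253²
eq3: (x + 19.979)² + (y + 46.768)² = 60.1032559593²
eq1−eq2, eq1−eq3 (x²,y² cancel):
  -1.620·x + 120.816·y = 21.570589
  -127.558·x − 47.692·y = -2221.028925
det = -1.620·-47.692 − 120.816·-127.558 = 15488.308368
x = (21.570589·-47.692 − 120.816·-2221.028925) / 15488.308368 = 17.258637
y = (-1.620·-2221.028925 − 21.570589·-127.558) / 15488.308368 = 0.409959
|P − Q| = √((17.258637 − 28.198)² + (0.409959 − -1.119)²) = 11.045695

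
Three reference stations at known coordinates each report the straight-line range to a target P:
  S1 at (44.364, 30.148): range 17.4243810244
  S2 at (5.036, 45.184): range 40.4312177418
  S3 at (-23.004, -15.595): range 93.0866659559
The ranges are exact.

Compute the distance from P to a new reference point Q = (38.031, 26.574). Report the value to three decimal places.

eq1: (x − 44.364)² + (y − 30.148)² = 17.4243810244²
eq2: (x − 5.036)² + (y − 45.184)² = 40.4312177418²
eq3: (x + 23.004)² + (y + 15.595)² = 93.0866659559²
eq3−eq1, eq3−eq2 (x²,y² cancel):
  134.736·x + 91.486·y = 10466.196684
  56.080·x + 121.558·y = 8325.011122
det = 134.736·121.558 − 91.486·56.080 = 11247.703808
x = (10466.196684·121.558 − 91.486·8325.011122) / 11247.703808 = 45.398419
y = (134.736·8325.011122 − 10466.196684·56.080) / 11247.703808 = 47.541649
|P − Q| = √((45.398419 − 38.031)² + (47.541649 − 26.574)²) = 22.224337

22.224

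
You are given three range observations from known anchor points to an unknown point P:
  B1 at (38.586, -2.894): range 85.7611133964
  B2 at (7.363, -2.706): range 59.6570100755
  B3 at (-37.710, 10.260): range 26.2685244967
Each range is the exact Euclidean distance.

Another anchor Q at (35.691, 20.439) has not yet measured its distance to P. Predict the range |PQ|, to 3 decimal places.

75.014

eq1: (x − 38.586)² + (y + 2.894)² = 85.7611133964²
eq2: (x − 7.363)² + (y + 2.706)² = 59.6570100755²
eq3: (x + 37.710)² + (y − 10.260)² = 26.2685244967²
eq1−eq2, eq1−eq3 (x²,y² cancel):
  -62.446·x + 0.376·y = 2360.291293
  -152.592·x + 26.308·y = 6694.990260
det = -62.446·26.308 − 0.376·-152.592 = -1585.454776
x = (2360.291293·26.308 − 0.376·6694.990260) / -1585.454776 = -37.577374
y = (-62.446·6694.990260 − 2360.291293·-152.592) / -1585.454776 = 36.528190
|P − Q| = √((-37.577374 − 35.691)² + (36.528190 − 20.439)²) = 75.014110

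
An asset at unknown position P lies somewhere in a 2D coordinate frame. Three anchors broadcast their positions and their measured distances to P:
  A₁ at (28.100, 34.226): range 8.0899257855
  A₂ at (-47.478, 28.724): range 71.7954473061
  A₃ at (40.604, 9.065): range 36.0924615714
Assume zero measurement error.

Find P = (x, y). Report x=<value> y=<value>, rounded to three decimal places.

x=23.305 y=40.741

eq1: (x − 28.100)² + (y − 34.226)² = 8.0899257855²
eq2: (x + 47.478)² + (y − 28.724)² = 71.7954473061²
eq3: (x − 40.604)² + (y − 9.065)² = 36.0924615714²
eq2−eq3, eq2−eq1 (x²,y² cancel):
  176.164·x − 39.318·y = 2503.550853
  151.156·x + 11.004·y = 3970.939771
det = 176.164·11.004 − -39.318·151.156 = 7881.660264
x = (2503.550853·11.004 − -39.318·3970.939771) / 7881.660264 = 23.304542
y = (176.164·3970.939771 − 2503.550853·151.156) / 7881.660264 = 40.741404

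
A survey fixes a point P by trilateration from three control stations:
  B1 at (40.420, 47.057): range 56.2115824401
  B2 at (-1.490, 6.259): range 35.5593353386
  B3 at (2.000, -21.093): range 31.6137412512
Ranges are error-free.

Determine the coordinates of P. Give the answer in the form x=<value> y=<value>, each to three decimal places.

x=30.931 y=-8.348

eq1: (x − 40.420)² + (y − 47.057)² = 56.2115824401²
eq2: (x + 1.490)² + (y − 6.259)² = 35.5593353386²
eq3: (x − 2.000)² + (y + 21.093)² = 31.6137412512²
eq3−eq1, eq3−eq2 (x²,y² cancel):
  76.840·x + 136.300·y = 1238.909635
  -6.980·x + 54.704·y = -672.557162
det = 76.840·54.704 − 136.300·-6.980 = 5154.829360
x = (1238.909635·54.704 − 136.300·-672.557162) / 5154.829360 = 30.930772
y = (76.840·-672.557162 − 1238.909635·-6.980) / 5154.829360 = -8.347842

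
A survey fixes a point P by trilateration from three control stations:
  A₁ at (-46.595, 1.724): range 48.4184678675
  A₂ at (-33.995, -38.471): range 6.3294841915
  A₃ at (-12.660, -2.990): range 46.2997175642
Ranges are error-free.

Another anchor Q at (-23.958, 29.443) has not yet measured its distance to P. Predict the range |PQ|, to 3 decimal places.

74.652

eq1: (x + 46.595)² + (y − 1.724)² = 48.4184678675²
eq2: (x + 33.995)² + (y + 38.471)² = 6.3294841915²
eq3: (x + 12.660)² + (y + 2.990)² = 46.2997175642²
eq3−eq2, eq3−eq1 (x²,y² cancel):
  -42.670·x − 70.962·y = 4570.063642
  -67.870·x + 9.428·y = 1804.166317
det = -42.670·9.428 − -70.962·-67.870 = -5218.483700
x = (4570.063642·9.428 − -70.962·1804.166317) / -5218.483700 = -32.789948
y = (-42.670·1804.166317 − 4570.063642·-67.870) / -5218.483700 = -44.684712
|P − Q| = √((-32.789948 − -23.958)² + (-44.684712 − 29.443)²) = 74.652000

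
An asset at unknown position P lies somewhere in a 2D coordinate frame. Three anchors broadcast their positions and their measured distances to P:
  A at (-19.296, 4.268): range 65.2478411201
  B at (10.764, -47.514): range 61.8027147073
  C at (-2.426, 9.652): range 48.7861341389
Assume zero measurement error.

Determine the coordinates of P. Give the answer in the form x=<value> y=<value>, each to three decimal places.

eq1: (x + 19.296)² + (y − 4.268)² = 65.2478411201²
eq2: (x − 10.764)² + (y + 47.514)² = 61.8027147073²
eq3: (x + 2.426)² + (y − 9.652)² = 48.7861341389²
eq2−eq1, eq2−eq3 (x²,y² cancel):
  -60.120·x + 103.564·y = -2420.597678
  -26.380·x + 114.332·y = -834.908651
det = -60.120·114.332 − 103.564·-26.380 = -4141.621520
x = (-2420.597678·114.332 − 103.564·-834.908651) / -4141.621520 = 45.944636
y = (-60.120·-834.908651 − -2420.597678·-26.380) / -4141.621520 = 3.298384

x=45.945 y=3.298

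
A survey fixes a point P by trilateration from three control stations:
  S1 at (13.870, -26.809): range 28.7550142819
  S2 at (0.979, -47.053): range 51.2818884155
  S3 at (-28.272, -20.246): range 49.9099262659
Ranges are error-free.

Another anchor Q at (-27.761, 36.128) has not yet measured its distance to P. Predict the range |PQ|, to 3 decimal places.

eq1: (x − 13.870)² + (y + 26.809)² = 28.7550142819²
eq2: (x − 0.979)² + (y + 47.053)² = 51.2818884155²
eq3: (x + 28.272)² + (y + 20.246)² = 49.9099262659²
eq2−eq3, eq2−eq1 (x²,y² cancel):
  -58.502·x + 53.614·y = -866.905410
  25.782·x + 40.488·y = 499.137364
det = -58.502·40.488 − 53.614·25.782 = -3750.905124
x = (-866.905410·40.488 − 53.614·499.137364) / -3750.905124 = 16.492024
y = (-58.502·499.137364 − -866.905410·25.782) / -3750.905124 = 1.826220
|P − Q| = √((16.492024 − -27.761)² + (1.826220 − 36.128)²) = 55.990555

55.991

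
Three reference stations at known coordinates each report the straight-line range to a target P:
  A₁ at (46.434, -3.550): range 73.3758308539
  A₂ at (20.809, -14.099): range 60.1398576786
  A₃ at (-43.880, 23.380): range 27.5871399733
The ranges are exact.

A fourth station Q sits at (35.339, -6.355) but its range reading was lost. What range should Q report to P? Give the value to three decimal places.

65.511

eq1: (x − 46.434)² + (y + 3.550)² = 73.3758308539²
eq2: (x − 20.809)² + (y + 14.099)² = 60.1398576786²
eq3: (x + 43.880)² + (y − 23.380)² = 27.5871399733²
eq2−eq1, eq2−eq3 (x²,y² cancel):
  51.250·x + 21.098·y = -230.287498
  -129.378·x + 74.958·y = 4696.034708
det = 51.250·74.958 − 21.098·-129.378 = 6571.214544
x = (-230.287498·74.958 − 21.098·4696.034708) / 6571.214544 = -17.704312
y = (51.250·4696.034708 − -230.287498·-129.378) / 6571.214544 = 32.091121
|P − Q| = √((-17.704312 − 35.339)² + (32.091121 − -6.355)²) = 65.511046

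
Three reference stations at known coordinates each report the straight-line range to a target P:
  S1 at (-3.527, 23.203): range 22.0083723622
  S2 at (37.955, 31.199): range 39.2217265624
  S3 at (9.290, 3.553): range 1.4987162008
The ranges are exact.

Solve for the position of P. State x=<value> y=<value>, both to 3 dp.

eq1: (x + 3.527)² + (y − 23.203)² = 22.0083723622²
eq2: (x − 37.955)² + (y − 31.199)² = 39.2217265624²
eq3: (x − 9.290)² + (y − 3.553)² = 1.4987162008²
eq1−eq2, eq1−eq3 (x²,y² cancel):
  82.964·x + 15.992·y = 809.165307
  25.634·x − 39.300·y = 30.231275
det = 82.964·-39.300 − 15.992·25.634 = -3670.424128
x = (809.165307·-39.300 − 15.992·30.231275) / -3670.424128 = 8.795620
y = (82.964·30.231275 − 809.165307·25.634) / -3670.424128 = 4.967828

x=8.796 y=4.968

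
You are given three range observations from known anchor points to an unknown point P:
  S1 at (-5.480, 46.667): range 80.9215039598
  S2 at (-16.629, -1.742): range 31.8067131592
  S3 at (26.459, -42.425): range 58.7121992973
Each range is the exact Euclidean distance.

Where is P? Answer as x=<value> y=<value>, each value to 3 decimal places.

x=-30.954 y=-30.140

eq1: (x + 5.480)² + (y − 46.667)² = 80.9215039598²
eq2: (x + 16.629)² + (y + 1.742)² = 31.8067131592²
eq3: (x − 26.459)² + (y + 42.425)² = 58.7121992973²
eq3−eq1, eq3−eq2 (x²,y² cancel):
  -63.878·x + 178.184·y = -3393.287474
  -86.176·x + 81.366·y = 215.054243
det = -63.878·81.366 − 178.184·-86.176 = 10157.687036
x = (-3393.287474·81.366 − 178.184·215.054243) / 10157.687036 = -30.953647
y = (-63.878·215.054243 − -3393.287474·-86.176) / 10157.687036 = -30.140442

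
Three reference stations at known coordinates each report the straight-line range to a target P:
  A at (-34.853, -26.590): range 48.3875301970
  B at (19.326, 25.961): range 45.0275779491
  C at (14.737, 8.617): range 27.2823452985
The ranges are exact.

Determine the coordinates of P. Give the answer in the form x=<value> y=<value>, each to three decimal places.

x=12.871 y=-18.601

eq1: (x + 34.853)² + (y + 26.590)² = 48.3875301970²
eq2: (x − 19.326)² + (y − 25.961)² = 45.0275779491²
eq3: (x − 14.737)² + (y − 8.617)² = 27.2823452985²
eq1−eq3, eq1−eq2 (x²,y² cancel):
  99.180·x + 70.414·y = -33.301137
  108.358·x + 105.102·y = -560.421609
det = 99.180·105.102 − 70.414·108.358 = 2794.096148
x = (-33.301137·105.102 − 70.414·-560.421609) / 2794.096148 = 12.870535
y = (99.180·-560.421609 − -33.301137·108.358) / 2794.096148 = -18.601425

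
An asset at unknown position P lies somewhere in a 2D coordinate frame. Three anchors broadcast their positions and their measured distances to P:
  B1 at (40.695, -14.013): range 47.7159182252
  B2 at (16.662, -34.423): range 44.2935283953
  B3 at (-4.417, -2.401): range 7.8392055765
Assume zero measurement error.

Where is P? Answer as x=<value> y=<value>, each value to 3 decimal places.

x=-2.939 y=5.298

eq1: (x − 40.695)² + (y + 14.013)² = 47.7159182252²
eq2: (x − 16.662)² + (y + 34.423)² = 44.2935283953²
eq3: (x + 4.417)² + (y + 2.401)² = 7.8392055765²
eq1−eq2, eq1−eq3 (x²,y² cancel):
  -48.066·x − 40.820·y = -74.989827
  -90.224·x + 23.224·y = 388.183204
det = -48.066·23.224 − -40.820·-90.224 = -4799.228464
x = (-74.989827·23.224 − -40.820·388.183204) / -4799.228464 = -2.938821
y = (-48.066·388.183204 − -74.989827·-90.224) / -4799.228464 = 5.297580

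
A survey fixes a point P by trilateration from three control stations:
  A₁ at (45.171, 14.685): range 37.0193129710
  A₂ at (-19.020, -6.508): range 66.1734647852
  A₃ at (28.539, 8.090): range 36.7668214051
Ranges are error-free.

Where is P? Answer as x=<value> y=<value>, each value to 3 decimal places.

eq1: (x − 45.171)² + (y − 14.685)² = 37.0193129710²
eq2: (x + 19.020)² + (y + 6.508)² = 66.1734647852²
eq3: (x − 28.539)² + (y − 8.090)² = 36.7668214051²
eq3−eq1, eq3−eq2 (x²,y² cancel):
  33.264·x + 13.190·y = 1357.515468
  -95.118·x − 29.196·y = -3502.936442
det = 33.264·-29.196 − 13.190·-95.118 = 283.430676
x = (1357.515468·-29.196 − 13.190·-3502.936442) / 283.430676 = 23.179248
y = (33.264·-3502.936442 − 1357.515468·-95.118) / 283.430676 = 44.464060

x=23.179 y=44.464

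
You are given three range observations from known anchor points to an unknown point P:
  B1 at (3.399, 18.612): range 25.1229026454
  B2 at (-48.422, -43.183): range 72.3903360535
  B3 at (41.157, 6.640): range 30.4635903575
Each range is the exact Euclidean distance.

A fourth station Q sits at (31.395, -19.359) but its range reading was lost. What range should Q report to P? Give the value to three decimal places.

eq1: (x − 3.399)² + (y − 18.612)² = 25.1229026454²
eq2: (x + 48.422)² + (y + 43.183)² = 72.3903360535²
eq3: (x − 41.157)² + (y − 6.640)² = 30.4635903575²
eq2−eq3, eq2−eq1 (x²,y² cancel):
  179.158·x + 99.646·y = 1840.857092
  103.642·x + 123.590·y = 757.698689
det = 179.158·123.590 − 99.646·103.642 = 11814.626488
x = (1840.857092·123.590 − 99.646·757.698689) / 11814.626488 = 12.866245
y = (179.158·757.698689 − 1840.857092·103.642) / 11814.626488 = -4.658829
|P − Q| = √((12.866245 − 31.395)² + (-4.658829 − -19.359)²) = 23.651845

23.652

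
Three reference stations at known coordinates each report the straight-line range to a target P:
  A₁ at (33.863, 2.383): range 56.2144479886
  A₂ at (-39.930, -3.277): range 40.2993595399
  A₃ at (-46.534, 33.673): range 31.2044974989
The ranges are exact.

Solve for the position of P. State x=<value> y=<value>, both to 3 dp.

eq1: (x − 33.863)² + (y − 2.383)² = 56.2144479886²
eq2: (x + 39.930)² + (y + 3.277)² = 40.2993595399²
eq3: (x + 46.534)² + (y − 33.673)² = 31.2044974989²
eq1−eq2, eq1−eq3 (x²,y² cancel):
  -147.586·x − 11.320·y = 1988.787954
  -160.794·x + 62.580·y = 4333.246125
det = -147.586·62.580 − -11.320·-160.794 = -11056.119960
x = (1988.787954·62.580 − -11.320·4333.246125) / -11056.119960 = -15.693634
y = (-147.586·4333.246125 − 1988.787954·-160.794) / -11056.119960 = 28.919847

x=-15.694 y=28.920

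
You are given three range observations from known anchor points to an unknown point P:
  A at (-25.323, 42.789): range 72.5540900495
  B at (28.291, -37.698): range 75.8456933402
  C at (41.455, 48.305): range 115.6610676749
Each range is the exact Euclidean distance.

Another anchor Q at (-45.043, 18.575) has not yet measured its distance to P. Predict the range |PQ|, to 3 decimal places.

eq1: (x + 25.323)² + (y − 42.789)² = 72.5540900495²
eq2: (x − 28.291)² + (y + 37.698)² = 75.8456933402²
eq3: (x − 41.455)² + (y − 48.305)² = 115.6610676749²
eq2−eq1, eq2−eq3 (x²,y² cancel):
  -107.228·x + 160.974·y = 739.106180
  26.328·x + 172.006·y = -5794.543212
det = -107.228·172.006 − 160.974·26.328 = -22681.982840
x = (739.106180·172.006 − 160.974·-5794.543212) / -22681.982840 = -46.728785
y = (-107.228·-5794.543212 − 739.106180·26.328) / -22681.982840 = -26.535515
|P − Q| = √((-46.728785 − -45.043)² + (-26.535515 − 18.575)²) = 45.142003

45.142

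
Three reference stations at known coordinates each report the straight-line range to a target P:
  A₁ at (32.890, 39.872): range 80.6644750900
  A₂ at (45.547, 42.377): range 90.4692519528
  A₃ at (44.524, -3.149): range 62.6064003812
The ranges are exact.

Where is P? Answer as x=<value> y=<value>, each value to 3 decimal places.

eq1: (x − 32.890)² + (y − 39.872)² = 80.6644750900²
eq2: (x − 45.547)² + (y − 42.377)² = 90.4692519528²
eq3: (x − 44.524)² + (y + 3.149)² = 62.6064003812²
eq3−eq2, eq3−eq1 (x²,y² cancel):
  2.046·x + 91.052·y = -2387.087619
  -23.268·x + 86.042·y = -1907.970466
det = 2.046·86.042 − 91.052·-23.268 = 2294.639868
x = (-2387.087619·86.042 − 91.052·-1907.970466) / 2294.639868 = -13.799667
y = (2.046·-1907.970466 − -2387.087619·-23.268) / 2294.639868 = -25.906663

x=-13.800 y=-25.907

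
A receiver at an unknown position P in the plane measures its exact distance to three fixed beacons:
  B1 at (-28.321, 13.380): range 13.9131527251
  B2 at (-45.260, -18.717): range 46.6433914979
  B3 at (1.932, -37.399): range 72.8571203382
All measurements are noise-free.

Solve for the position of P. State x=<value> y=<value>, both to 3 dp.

eq1: (x + 28.321)² + (y − 13.380)² = 13.9131527251²
eq2: (x + 45.260)² + (y + 18.717)² = 46.6433914979²
eq3: (x − 1.932)² + (y + 37.399)² = 72.8571203382²
eq2−eq3, eq2−eq1 (x²,y² cancel):
  94.384·x − 37.364·y = -4128.929878
  33.878·x + 64.194·y = 564.339904
det = 94.384·64.194 − -37.364·33.878 = 7324.704088
x = (-4128.929878·64.194 − -37.364·564.339904) / 7324.704088 = -33.307356
y = (94.384·564.339904 − -4128.929878·33.878) / 7324.704088 = 26.368921

x=-33.307 y=26.369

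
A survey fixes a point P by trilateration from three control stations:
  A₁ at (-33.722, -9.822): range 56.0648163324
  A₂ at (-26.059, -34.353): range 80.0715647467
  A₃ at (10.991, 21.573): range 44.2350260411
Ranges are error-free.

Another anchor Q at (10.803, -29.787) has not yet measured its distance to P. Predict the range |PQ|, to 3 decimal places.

84.029

eq1: (x + 33.722)² + (y + 9.822)² = 56.0648163324²
eq2: (x + 26.059)² + (y + 34.353)² = 80.0715647467²
eq3: (x − 10.991)² + (y − 21.573)² = 44.2350260411²
eq3−eq2, eq3−eq1 (x²,y² cancel):
  -74.100·x − 111.852·y = -3181.714272
  -89.426·x − 62.790·y = -539.077544
det = -74.100·-62.790 − -111.852·-89.426 = -5349.737952
x = (-3181.714272·-62.790 − -111.852·-539.077544) / -5349.737952 = -26.072854
y = (-74.100·-539.077544 − -3181.714272·-89.426) / -5349.737952 = 45.718564
|P − Q| = √((-26.072854 − 10.803)² + (45.718564 − -29.787)²) = 84.029273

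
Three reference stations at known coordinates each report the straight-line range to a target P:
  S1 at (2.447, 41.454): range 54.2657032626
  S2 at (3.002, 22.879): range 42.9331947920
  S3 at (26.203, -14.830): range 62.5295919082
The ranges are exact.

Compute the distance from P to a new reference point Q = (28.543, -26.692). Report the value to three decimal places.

68.732

eq1: (x − 2.447)² + (y − 41.454)² = 54.2657032626²
eq2: (x − 3.002)² + (y − 22.879)² = 42.9331947920²
eq3: (x − 26.203)² + (y + 14.830)² = 62.5295919082²
eq2−eq3, eq2−eq1 (x²,y² cancel):
  46.402·x − 75.418·y = -1692.625185
  -1.110·x + 37.150·y = 90.453944
det = 46.402·37.150 − -75.418·-1.110 = 1640.120320
x = (-1692.625185·37.150 − -75.418·90.453944) / 1640.120320 = -34.179913
y = (46.402·90.453944 − -1692.625185·-1.110) / 1640.120320 = 1.413573
|P − Q| = √((-34.179913 − 28.543)² + (1.413573 − -26.692)²) = 68.731995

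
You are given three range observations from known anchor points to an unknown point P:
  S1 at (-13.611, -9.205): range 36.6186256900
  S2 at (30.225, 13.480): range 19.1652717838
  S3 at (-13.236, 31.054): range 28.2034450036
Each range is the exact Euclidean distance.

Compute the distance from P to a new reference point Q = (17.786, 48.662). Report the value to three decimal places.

31.826

eq1: (x + 13.611)² + (y + 9.205)² = 36.6186256900²
eq2: (x − 30.225)² + (y − 13.480)² = 19.1652717838²
eq3: (x + 13.236)² + (y − 31.054)² = 28.2034450036²
eq2−eq1, eq2−eq3 (x²,y² cancel):
  -87.672·x − 45.370·y = -1798.885784
  -86.922·x + 35.148·y = -383.845081
det = -87.672·35.148 − -45.370·-86.922 = -7025.146596
x = (-1798.885784·35.148 − -45.370·-383.845081) / -7025.146596 = 11.479090
y = (-87.672·-383.845081 − -1798.885784·-86.922) / -7025.146596 = 17.467292
|P − Q| = √((11.479090 − 17.786)² + (17.467292 − 48.662)²) = 31.825885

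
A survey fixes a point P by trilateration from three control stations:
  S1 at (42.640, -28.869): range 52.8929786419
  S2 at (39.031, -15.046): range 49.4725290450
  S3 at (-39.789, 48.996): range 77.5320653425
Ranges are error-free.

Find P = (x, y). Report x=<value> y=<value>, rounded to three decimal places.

eq1: (x − 42.640)² + (y + 28.869)² = 52.8929786419²
eq2: (x − 39.031)² + (y + 15.046)² = 49.4725290450²
eq3: (x + 39.789)² + (y − 48.996)² = 77.5320653425²
eq1−eq3, eq1−eq2 (x²,y² cancel):
  -164.858·x + 155.730·y = -1881.370191
  -7.218·x + 27.646·y = -551.651624
det = -164.858·27.646 − 155.730·-7.218 = -3433.605128
x = (-1881.370191·27.646 − 155.730·-551.651624) / -3433.605128 = -9.871941
y = (-164.858·-551.651624 − -1881.370191·-7.218) / -3433.605128 = -22.531552

x=-9.872 y=-22.532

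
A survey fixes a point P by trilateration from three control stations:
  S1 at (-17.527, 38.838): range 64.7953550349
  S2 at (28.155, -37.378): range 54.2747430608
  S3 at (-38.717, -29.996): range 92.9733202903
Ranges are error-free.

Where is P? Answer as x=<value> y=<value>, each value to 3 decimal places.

eq1: (x + 17.527)² + (y − 38.838)² = 64.7953550349²
eq2: (x − 28.155)² + (y + 37.378)² = 54.2747430608²
eq3: (x + 38.717)² + (y + 29.996)² = 92.9733202903²
eq3−eq2, eq3−eq1 (x²,y² cancel):
  133.744·x − 14.764·y = 5489.343355
  42.380·x + 137.668·y = 3862.420120
det = 133.744·137.668 − -14.764·42.380 = 19037.967312
x = (5489.343355·137.668 − -14.764·3862.420120) / 19037.967312 = 42.690046
y = (133.744·3862.420120 − 5489.343355·42.380) / 19037.967312 = 14.914257

x=42.690 y=14.914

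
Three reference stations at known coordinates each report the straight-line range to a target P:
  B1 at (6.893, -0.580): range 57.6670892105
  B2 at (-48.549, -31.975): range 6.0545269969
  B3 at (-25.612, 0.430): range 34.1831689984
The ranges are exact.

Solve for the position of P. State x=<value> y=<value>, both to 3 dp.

x=-43.430 y=-28.742

eq1: (x − 6.893)² + (y + 0.580)² = 57.6670892105²
eq2: (x + 48.549)² + (y + 31.975)² = 6.0545269969²
eq3: (x + 25.612)² + (y − 0.430)² = 34.1831689984²
eq3−eq1, eq3−eq2 (x²,y² cancel):
  65.010·x − 2.020·y = -2765.313730
  -45.874·x − 64.810·y = 3855.078328
det = 65.010·-64.810 − -2.020·-45.874 = -4305.963580
x = (-2765.313730·-64.810 − -2.020·3855.078328) / -4305.963580 = -43.429824
y = (65.010·3855.078328 − -2765.313730·-45.874) / -4305.963580 = -28.742147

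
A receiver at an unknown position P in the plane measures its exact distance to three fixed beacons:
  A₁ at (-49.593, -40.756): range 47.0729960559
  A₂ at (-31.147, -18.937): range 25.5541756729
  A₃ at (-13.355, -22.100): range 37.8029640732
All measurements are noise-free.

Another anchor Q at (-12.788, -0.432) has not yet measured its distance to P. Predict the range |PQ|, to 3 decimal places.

27.288

eq1: (x + 49.593)² + (y + 40.756)² = 47.0729960559²
eq2: (x + 31.147)² + (y + 18.937)² = 25.5541756729²
eq3: (x + 13.355)² + (y + 22.100)² = 37.8029640732²
eq1−eq3, eq1−eq2 (x²,y² cancel):
  72.476·x + 37.312·y = -2666.948295
  36.892·x + 43.638·y = -1228.920544
det = 72.476·43.638 − 37.312·36.892 = 1786.193384
x = (-2666.948295·43.638 − 37.312·-1228.920544) / 1786.193384 = -39.484418
y = (72.476·-1228.920544 − -2666.948295·36.892) / 1786.193384 = 5.218814
|P − Q| = √((-39.484418 − -12.788)² + (5.218814 − -0.432)²) = 27.287917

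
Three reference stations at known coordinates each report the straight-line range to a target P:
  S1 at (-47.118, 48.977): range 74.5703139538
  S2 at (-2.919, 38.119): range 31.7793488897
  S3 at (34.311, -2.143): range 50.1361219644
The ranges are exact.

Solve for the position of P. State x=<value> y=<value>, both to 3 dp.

eq1: (x + 47.118)² + (y − 48.977)² = 74.5703139538²
eq2: (x + 2.919)² + (y − 38.119)² = 31.7793488897²
eq3: (x − 34.311)² + (y + 2.143)² = 50.1361219644²
eq1−eq3, eq1−eq2 (x²,y² cancel):
  162.858·x − 102.240·y = -389.914285
  88.398·x − 21.716·y = 1393.530976
det = 162.858·-21.716 − -102.240·88.398 = 5501.187192
x = (-389.914285·-21.716 − -102.240·1393.530976) / 5501.187192 = 27.438075
y = (162.858·1393.530976 − -389.914285·88.398) / 5501.187192 = 47.519799

x=27.438 y=47.520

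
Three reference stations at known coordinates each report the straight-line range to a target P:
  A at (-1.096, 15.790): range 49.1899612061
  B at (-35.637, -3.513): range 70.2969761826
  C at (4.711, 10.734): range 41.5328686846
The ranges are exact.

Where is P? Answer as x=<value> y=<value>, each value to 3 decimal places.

x=32.714 y=-19.939

eq1: (x + 1.096)² + (y − 15.790)² = 49.1899612061²
eq2: (x + 35.637)² + (y + 3.513)² = 70.2969761826²
eq3: (x − 4.711)² + (y − 10.734)² = 41.5328686846²
eq2−eq3, eq2−eq1 (x²,y² cancel):
  80.696·x + 28.494·y = 2071.761018
  69.082·x + 38.606·y = 1490.200955
det = 80.696·38.606 − 28.494·69.082 = 1146.927268
x = (2071.761018·38.606 − 28.494·1490.200955) / 1146.927268 = 32.714036
y = (80.696·1490.200955 − 2071.761018·69.082) / 1146.927268 = -19.938613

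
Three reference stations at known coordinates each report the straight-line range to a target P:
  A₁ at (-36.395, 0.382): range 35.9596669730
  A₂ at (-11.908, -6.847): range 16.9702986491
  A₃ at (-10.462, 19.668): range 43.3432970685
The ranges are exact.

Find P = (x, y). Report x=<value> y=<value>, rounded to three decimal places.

x=-9.661 y=-23.668

eq1: (x + 36.395)² + (y − 0.382)² = 35.9596669730²
eq2: (x + 11.908)² + (y + 6.847)² = 16.9702986491²
eq3: (x + 10.462)² + (y − 19.668)² = 43.3432970685²
eq2−eq3, eq2−eq1 (x²,y² cancel):
  2.892·x + 53.030·y = -1283.048570
  -48.974·x + 14.458·y = 130.953463
det = 2.892·14.458 − 53.030·-48.974 = 2638.903756
x = (-1283.048570·14.458 − 53.030·130.953463) / 2638.903756 = -9.661125
y = (2.892·130.953463 − -1283.048570·-48.974) / 2638.903756 = -23.667897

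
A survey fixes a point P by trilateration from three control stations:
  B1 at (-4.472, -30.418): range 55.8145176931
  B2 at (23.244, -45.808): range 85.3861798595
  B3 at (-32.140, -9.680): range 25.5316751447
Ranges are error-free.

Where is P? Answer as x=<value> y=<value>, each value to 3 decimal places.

x=-36.152 y=15.534

eq1: (x + 4.472)² + (y + 30.418)² = 55.8145176931²
eq2: (x − 23.244)² + (y + 45.808)² = 85.3861798595²
eq3: (x + 32.140)² + (y + 9.680)² = 25.5316751447²
eq3−eq1, eq3−eq2 (x²,y² cancel):
  55.336·x − 41.476·y = -2644.822442
  110.768·x − 72.256·y = -5126.958875
det = 55.336·-72.256 − -41.476·110.768 = 595.855552
x = (-2644.822442·-72.256 − -41.476·-5126.958875) / 595.855552 = -36.152144
y = (55.336·-5126.958875 − -2644.822442·110.768) / 595.855552 = 15.534463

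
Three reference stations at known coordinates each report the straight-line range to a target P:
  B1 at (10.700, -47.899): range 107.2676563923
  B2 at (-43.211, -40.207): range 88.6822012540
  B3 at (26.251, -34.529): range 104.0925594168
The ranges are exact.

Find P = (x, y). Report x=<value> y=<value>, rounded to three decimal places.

x=-36.862 y=48.248

eq1: (x − 10.700)² + (y + 47.899)² = 107.2676563923²
eq2: (x + 43.211)² + (y + 40.207)² = 88.6822012540²
eq3: (x − 26.251)² + (y + 34.529)² = 104.0925594168²
eq1−eq2, eq1−eq3 (x²,y² cancel):
  -107.822·x + 15.384·y = 4716.806458
  31.102·x + 26.740·y = 143.651823
det = -107.822·26.740 − 15.384·31.102 = -3361.633448
x = (4716.806458·26.740 − 15.384·143.651823) / -3361.633448 = -36.862278
y = (-107.822·143.651823 − 4716.806458·31.102) / -3361.633448 = 48.247658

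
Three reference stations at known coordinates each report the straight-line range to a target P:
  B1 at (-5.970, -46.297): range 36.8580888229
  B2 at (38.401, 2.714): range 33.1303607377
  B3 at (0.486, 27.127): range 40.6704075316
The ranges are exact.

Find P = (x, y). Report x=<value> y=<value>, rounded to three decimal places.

eq1: (x + 5.970)² + (y + 46.297)² = 36.8580888229²
eq2: (x − 38.401)² + (y − 2.714)² = 33.1303607377²
eq3: (x − 0.486)² + (y − 27.127)² = 40.6704075316²
eq3−eq2, eq3−eq1 (x²,y² cancel):
  75.830·x − 48.826·y = 1302.353518
  -12.912·x − 146.848·y = 1738.506121
det = 75.830·-146.848 − -48.826·-12.912 = -11765.925152
x = (1302.353518·-146.848 − -48.826·1738.506121) / -11765.925152 = 9.039978
y = (75.830·1738.506121 − 1302.353518·-12.912) / -11765.925152 = -12.633678

x=9.040 y=-12.634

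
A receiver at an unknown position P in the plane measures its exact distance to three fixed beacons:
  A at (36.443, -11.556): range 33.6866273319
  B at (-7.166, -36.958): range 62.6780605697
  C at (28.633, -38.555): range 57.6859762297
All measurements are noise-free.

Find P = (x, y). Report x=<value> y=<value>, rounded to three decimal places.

eq1: (x − 36.443)² + (y + 11.556)² = 33.6866273319²
eq2: (x + 7.166)² + (y + 36.958)² = 62.6780605697²
eq3: (x − 28.633)² + (y + 38.555)² = 57.6859762297²
eq1−eq2, eq1−eq3 (x²,y² cancel):
  -87.218·x − 50.804·y = -2838.138481
  -15.620·x − 53.998·y = -1348.179664
det = -87.218·-53.998 − -50.804·-15.620 = 3916.039084
x = (-2838.138481·-53.998 − -50.804·-1348.179664) / 3916.039084 = 21.644544
y = (-87.218·-1348.179664 − -2838.138481·-15.620) / 3916.039084 = 18.706098

x=21.645 y=18.706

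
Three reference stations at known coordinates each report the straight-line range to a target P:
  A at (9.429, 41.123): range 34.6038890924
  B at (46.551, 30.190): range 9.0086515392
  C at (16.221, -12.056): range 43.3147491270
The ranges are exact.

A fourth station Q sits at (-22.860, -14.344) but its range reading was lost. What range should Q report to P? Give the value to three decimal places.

eq1: (x − 9.429)² + (y − 41.123)² = 34.6038890924²
eq2: (x − 46.551)² + (y − 30.190)² = 9.0086515392²
eq3: (x − 16.221)² + (y + 12.056)² = 43.3147491270²
eq3−eq1, eq3−eq2 (x²,y² cancel):
  -13.584·x + 106.358·y = 2050.277545
  60.660·x + 84.492·y = 4464.975413
det = -13.584·84.492 − 106.358·60.660 = -7599.415608
x = (2050.277545·84.492 − 106.358·4464.975413) / -7599.415608 = 39.694342
y = (-13.584·4464.975413 − 2050.277545·60.660) / -7599.415608 = 24.346880
|P − Q| = √((39.694342 − -22.860)² + (24.346880 − -14.344)²) = 73.552906

73.553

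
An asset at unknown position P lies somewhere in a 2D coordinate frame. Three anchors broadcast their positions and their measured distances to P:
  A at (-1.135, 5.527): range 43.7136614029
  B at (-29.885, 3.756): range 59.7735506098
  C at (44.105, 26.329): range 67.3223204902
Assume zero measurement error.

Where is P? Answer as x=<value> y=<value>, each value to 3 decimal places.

eq1: (x + 1.135)² + (y − 5.527)² = 43.7136614029²
eq2: (x + 29.885)² + (y − 3.756)² = 59.7735506098²
eq3: (x − 44.105)² + (y − 26.329)² = 67.3223204902²
eq2−eq1, eq2−eq3 (x²,y² cancel):
  57.500·x + 3.542·y = 786.608352
  147.980·x + 45.146·y = 771.829021
det = 57.500·45.146 − 3.542·147.980 = 2071.749840
x = (786.608352·45.146 − 3.542·771.829021) / 2071.749840 = 15.821602
y = (57.500·771.829021 − 786.608352·147.980) / 2071.749840 = -34.763915

x=15.822 y=-34.764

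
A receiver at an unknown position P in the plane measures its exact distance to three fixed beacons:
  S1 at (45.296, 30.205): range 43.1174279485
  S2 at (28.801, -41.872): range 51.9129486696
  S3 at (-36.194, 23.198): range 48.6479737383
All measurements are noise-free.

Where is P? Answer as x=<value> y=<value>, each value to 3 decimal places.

eq1: (x − 45.296)² + (y − 30.205)² = 43.1174279485²
eq2: (x − 28.801)² + (y + 41.872)² = 51.9129486696²
eq3: (x + 36.194)² + (y − 23.198)² = 48.6479737383²
eq1−eq3, eq1−eq2 (x²,y² cancel):
  -162.980·x − 14.014·y = -1623.429557
  -32.990·x − 144.154·y = -1217.149303
det = -162.980·-144.154 − -14.014·-32.990 = 23031.897060
x = (-1623.429557·-144.154 − -14.014·-1217.149303) / 23031.897060 = 9.420272
y = (-162.980·-1217.149303 − -1623.429557·-32.990) / 23031.897060 = 6.287543

x=9.420 y=6.288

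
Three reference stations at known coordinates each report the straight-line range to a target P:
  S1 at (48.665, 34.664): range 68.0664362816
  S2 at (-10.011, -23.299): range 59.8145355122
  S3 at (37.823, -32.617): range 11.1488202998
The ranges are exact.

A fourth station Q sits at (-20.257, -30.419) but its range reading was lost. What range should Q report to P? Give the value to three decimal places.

69.265

eq1: (x − 48.665)² + (y − 34.664)² = 68.0664362816²
eq2: (x + 10.011)² + (y + 23.299)² = 59.8145355122²
eq3: (x − 37.823)² + (y + 32.617)² = 11.1488202998²
eq3−eq2, eq3−eq1 (x²,y² cancel):
  -95.668·x + 18.636·y = -5304.866960
  21.684·x + 134.562·y = -3433.316451
det = -95.668·134.562 − 18.636·21.684 = -13277.380440
x = (-5304.866960·134.562 − 18.636·-3433.316451) / -13277.380440 = 48.944159
y = (-95.668·-3433.316451 − -5304.866960·21.684) / -13277.380440 = -33.401864
|P − Q| = √((48.944159 − -20.257)² + (-33.401864 − -30.419)²) = 69.265416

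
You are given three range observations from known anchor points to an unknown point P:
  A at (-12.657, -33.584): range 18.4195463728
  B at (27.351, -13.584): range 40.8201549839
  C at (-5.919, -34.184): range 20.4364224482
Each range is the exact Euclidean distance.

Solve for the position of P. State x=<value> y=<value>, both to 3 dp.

eq1: (x + 12.657)² + (y + 33.584)² = 18.4195463728²
eq2: (x − 27.351)² + (y + 13.584)² = 40.8201549839²
eq3: (x + 5.919)² + (y + 34.184)² = 20.4364224482²
eq3−eq2, eq3−eq1 (x²,y² cancel):
  66.540·x + 41.200·y = -1519.615850
  -13.476·x + 1.200·y = 162.871962
det = 66.540·1.200 − 41.200·-13.476 = 635.059200
x = (-1519.615850·1.200 − 41.200·162.871962) / 635.059200 = -13.437903
y = (66.540·162.871962 − -1519.615850·-13.476) / 635.059200 = -15.181014

x=-13.438 y=-15.181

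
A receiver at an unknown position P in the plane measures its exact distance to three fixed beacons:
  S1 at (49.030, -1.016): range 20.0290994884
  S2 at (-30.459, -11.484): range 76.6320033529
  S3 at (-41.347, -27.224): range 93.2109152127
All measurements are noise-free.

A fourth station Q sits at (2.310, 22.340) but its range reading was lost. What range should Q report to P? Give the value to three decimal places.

eq1: (x − 49.030)² + (y + 1.016)² = 20.0290994884²
eq2: (x + 30.459)² + (y + 11.484)² = 76.6320033529²
eq3: (x + 41.347)² + (y + 27.224)² = 93.2109152127²
eq3−eq1, eq3−eq2 (x²,y² cancel):
  180.754·x + 52.416·y = 8241.362459
  21.776·x + 31.480·y = 1424.723129
det = 180.754·31.480 − 52.416·21.776 = 4548.725104
x = (8241.362459·31.480 − 52.416·1424.723129) / 4548.725104 = 40.617931
y = (180.754·1424.723129 − 8241.362459·21.776) / 4548.725104 = 17.160961
|P − Q| = √((40.617931 − 2.310)² + (17.160961 − 22.340)²) = 38.656436

38.656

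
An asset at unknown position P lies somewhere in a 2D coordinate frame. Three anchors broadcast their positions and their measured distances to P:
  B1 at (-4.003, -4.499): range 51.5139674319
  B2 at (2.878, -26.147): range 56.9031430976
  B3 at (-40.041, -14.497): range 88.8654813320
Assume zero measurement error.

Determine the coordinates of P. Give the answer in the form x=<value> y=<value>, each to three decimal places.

x=44.614 y=12.532

eq1: (x + 4.003)² + (y + 4.499)² = 51.5139674319²
eq2: (x − 2.878)² + (y + 26.147)² = 56.9031430976²
eq3: (x + 40.041)² + (y + 14.497)² = 88.8654813320²
eq1−eq3, eq1−eq2 (x²,y² cancel):
  -72.076·x − 19.996·y = -3466.205252
  13.762·x − 43.296·y = 71.404629
det = -72.076·-43.296 − -19.996·13.762 = 3395.787448
x = (-3466.205252·-43.296 − -19.996·71.404629) / 3395.787448 = 44.614285
y = (-72.076·71.404629 − -3466.205252·13.762) / 3395.787448 = 12.531808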